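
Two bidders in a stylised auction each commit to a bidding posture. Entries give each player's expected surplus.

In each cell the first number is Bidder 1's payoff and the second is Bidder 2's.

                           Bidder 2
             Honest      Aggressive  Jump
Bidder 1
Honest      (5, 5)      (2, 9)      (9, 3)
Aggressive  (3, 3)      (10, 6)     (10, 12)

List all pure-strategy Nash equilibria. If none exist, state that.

Mark each player's best response to every combination of opponents' strategies; a profile where every player is best-responding is a pure Nash equilibrium.
Bidder 1 against Honest: payoffs 5, 3 → best response Honest.
Bidder 1 against Aggressive: payoffs 2, 10 → best response Aggressive.
Bidder 1 against Jump: payoffs 9, 10 → best response Aggressive.
Bidder 2 against Honest: payoffs 5, 9, 3 → best response Aggressive.
Bidder 2 against Aggressive: payoffs 3, 6, 12 → best response Jump.
Mutual best responses: (Aggressive, Jump).

Pure NE: (Aggressive, Jump)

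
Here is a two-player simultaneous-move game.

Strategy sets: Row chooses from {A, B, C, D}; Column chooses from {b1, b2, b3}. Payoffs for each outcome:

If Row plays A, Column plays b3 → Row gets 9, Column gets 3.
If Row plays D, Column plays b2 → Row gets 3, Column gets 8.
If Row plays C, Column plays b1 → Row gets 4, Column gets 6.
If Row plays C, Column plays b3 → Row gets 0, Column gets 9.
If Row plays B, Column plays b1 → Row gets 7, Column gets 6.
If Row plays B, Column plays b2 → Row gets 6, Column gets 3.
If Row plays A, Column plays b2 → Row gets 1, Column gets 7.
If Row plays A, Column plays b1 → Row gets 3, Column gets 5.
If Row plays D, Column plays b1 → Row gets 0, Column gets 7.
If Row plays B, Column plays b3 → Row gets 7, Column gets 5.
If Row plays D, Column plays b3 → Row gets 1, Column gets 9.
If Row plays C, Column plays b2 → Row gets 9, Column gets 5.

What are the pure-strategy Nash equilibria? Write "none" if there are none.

For each player, find the best response to each opponent profile; mutual best responses are the pure NE.
Row against b1: payoffs 3, 7, 4, 0 → best response B.
Row against b2: payoffs 1, 6, 9, 3 → best response C.
Row against b3: payoffs 9, 7, 0, 1 → best response A.
Column against A: payoffs 5, 7, 3 → best response b2.
Column against B: payoffs 6, 3, 5 → best response b1.
Column against C: payoffs 6, 5, 9 → best response b3.
Column against D: payoffs 7, 8, 9 → best response b3.
Mutual best responses: (B, b1).

(B, b1)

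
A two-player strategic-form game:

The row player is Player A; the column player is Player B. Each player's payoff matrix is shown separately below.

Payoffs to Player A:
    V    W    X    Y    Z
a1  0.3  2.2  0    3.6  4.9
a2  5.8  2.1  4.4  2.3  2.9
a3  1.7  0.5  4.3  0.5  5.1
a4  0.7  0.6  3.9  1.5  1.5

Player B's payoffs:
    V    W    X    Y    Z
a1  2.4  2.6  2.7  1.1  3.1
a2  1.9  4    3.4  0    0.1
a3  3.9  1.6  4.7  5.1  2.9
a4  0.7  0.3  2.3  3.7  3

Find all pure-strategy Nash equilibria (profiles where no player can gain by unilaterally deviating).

This game has no pure Nash equilibrium.

Player A against V: payoffs 0.3, 5.8, 1.7, 0.7 → best response a2.
Player A against W: payoffs 2.2, 2.1, 0.5, 0.6 → best response a1.
Player A against X: payoffs 0, 4.4, 4.3, 3.9 → best response a2.
Player A against Y: payoffs 3.6, 2.3, 0.5, 1.5 → best response a1.
Player A against Z: payoffs 4.9, 2.9, 5.1, 1.5 → best response a3.
Player B against a1: payoffs 2.4, 2.6, 2.7, 1.1, 3.1 → best response Z.
Player B against a2: payoffs 1.9, 4, 3.4, 0, 0.1 → best response W.
Player B against a3: payoffs 3.9, 1.6, 4.7, 5.1, 2.9 → best response Y.
Player B against a4: payoffs 0.7, 0.3, 2.3, 3.7, 3 → best response Y.
No profile is a mutual best response for all players.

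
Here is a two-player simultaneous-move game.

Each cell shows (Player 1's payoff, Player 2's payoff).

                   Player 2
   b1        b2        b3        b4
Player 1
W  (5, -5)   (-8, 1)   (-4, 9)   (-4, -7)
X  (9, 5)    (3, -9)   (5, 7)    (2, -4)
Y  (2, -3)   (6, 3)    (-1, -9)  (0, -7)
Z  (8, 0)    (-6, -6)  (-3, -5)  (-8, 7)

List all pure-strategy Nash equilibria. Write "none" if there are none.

Player 1 against b1: payoffs 5, 9, 2, 8 → best response X.
Player 1 against b2: payoffs -8, 3, 6, -6 → best response Y.
Player 1 against b3: payoffs -4, 5, -1, -3 → best response X.
Player 1 against b4: payoffs -4, 2, 0, -8 → best response X.
Player 2 against W: payoffs -5, 1, 9, -7 → best response b3.
Player 2 against X: payoffs 5, -9, 7, -4 → best response b3.
Player 2 against Y: payoffs -3, 3, -9, -7 → best response b2.
Player 2 against Z: payoffs 0, -6, -5, 7 → best response b4.
Mutual best responses: (X, b3); (Y, b2).

Pure-strategy Nash equilibria: (X, b3) and (Y, b2)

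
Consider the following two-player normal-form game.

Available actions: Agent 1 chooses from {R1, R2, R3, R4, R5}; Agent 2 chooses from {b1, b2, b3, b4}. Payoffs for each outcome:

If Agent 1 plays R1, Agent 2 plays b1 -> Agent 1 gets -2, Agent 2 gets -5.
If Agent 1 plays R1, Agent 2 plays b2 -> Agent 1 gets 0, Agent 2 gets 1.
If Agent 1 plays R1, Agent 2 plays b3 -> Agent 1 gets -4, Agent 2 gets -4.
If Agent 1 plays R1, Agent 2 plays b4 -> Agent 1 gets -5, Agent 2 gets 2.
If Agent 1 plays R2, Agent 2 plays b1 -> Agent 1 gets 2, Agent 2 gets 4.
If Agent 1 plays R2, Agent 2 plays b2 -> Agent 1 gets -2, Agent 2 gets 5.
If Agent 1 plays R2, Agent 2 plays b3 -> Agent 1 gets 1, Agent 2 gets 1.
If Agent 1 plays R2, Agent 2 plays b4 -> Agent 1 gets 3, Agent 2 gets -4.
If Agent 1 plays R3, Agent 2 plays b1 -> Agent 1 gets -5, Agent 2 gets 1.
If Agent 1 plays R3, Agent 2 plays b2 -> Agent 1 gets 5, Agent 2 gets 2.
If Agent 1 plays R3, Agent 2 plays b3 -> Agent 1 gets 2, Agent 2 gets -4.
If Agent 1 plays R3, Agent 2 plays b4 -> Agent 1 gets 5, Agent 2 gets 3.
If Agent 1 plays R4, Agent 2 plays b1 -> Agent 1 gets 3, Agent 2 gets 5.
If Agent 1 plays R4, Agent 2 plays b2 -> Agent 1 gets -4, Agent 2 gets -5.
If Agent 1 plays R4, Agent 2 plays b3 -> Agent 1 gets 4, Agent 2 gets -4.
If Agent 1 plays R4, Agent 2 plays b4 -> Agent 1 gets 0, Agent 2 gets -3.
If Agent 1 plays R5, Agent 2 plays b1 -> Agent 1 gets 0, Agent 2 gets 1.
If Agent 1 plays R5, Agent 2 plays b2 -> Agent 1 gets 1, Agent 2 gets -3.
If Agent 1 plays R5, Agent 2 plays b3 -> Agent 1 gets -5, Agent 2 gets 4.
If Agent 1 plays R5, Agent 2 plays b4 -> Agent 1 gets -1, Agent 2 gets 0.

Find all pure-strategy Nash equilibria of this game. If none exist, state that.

(R1, b1): Agent 1 can switch to R2 (-2 → 2). Not NE.
(R1, b2): Agent 1 can switch to R3 (0 → 5). Not NE.
(R1, b3): Agent 1 can switch to R2 (-4 → 1). Not NE.
(R1, b4): Agent 1 can switch to R2 (-5 → 3). Not NE.
(R2, b1): Agent 1 can switch to R4 (2 → 3). Not NE.
(R2, b2): Agent 1 can switch to R1 (-2 → 0). Not NE.
(R2, b3): Agent 1 can switch to R3 (1 → 2). Not NE.
(R2, b4): Agent 1 can switch to R3 (3 → 5). Not NE.
(R3, b1): Agent 1 can switch to R1 (-5 → -2). Not NE.
(R3, b2): Agent 2 can switch to b4 (2 → 3). Not NE.
(R3, b3): Agent 1 can switch to R4 (2 → 4). Not NE.
(R3, b4): Agent 1 gets 5, best alternative 3; Agent 2 gets 3, best alternative 2. No profitable deviation — NE.
(R4, b1): Agent 1 gets 3, best alternative 2; Agent 2 gets 5, best alternative -3. No profitable deviation — NE.
(R4, b2): Agent 1 can switch to R1 (-4 → 0). Not NE.
(The remaining 6 profiles each have a profitable deviation by the same check.)

Pure-strategy Nash equilibria: (R3, b4); (R4, b1)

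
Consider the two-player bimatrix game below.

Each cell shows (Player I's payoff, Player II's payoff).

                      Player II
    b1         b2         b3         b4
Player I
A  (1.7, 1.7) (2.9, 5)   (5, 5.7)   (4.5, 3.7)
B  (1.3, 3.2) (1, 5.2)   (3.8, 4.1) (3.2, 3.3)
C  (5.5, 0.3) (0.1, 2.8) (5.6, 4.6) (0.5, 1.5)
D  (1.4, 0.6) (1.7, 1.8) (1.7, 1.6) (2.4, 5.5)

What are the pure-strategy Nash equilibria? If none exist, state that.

For each strategy profile, look for a profitable unilateral deviation.
(A, b1): Player I can switch to C (1.7 → 5.5). Not NE.
(A, b2): Player II can switch to b3 (5 → 5.7). Not NE.
(A, b3): Player I can switch to C (5 → 5.6). Not NE.
(A, b4): Player II can switch to b2 (3.7 → 5). Not NE.
(B, b1): Player I can switch to A (1.3 → 1.7). Not NE.
(B, b2): Player I can switch to A (1 → 2.9). Not NE.
(B, b3): Player I can switch to A (3.8 → 5). Not NE.
(B, b4): Player I can switch to A (3.2 → 4.5). Not NE.
(C, b1): Player II can switch to b2 (0.3 → 2.8). Not NE.
(C, b2): Player I can switch to A (0.1 → 2.9). Not NE.
(C, b3): Player I gets 5.6, best alternative 5; Player II gets 4.6, best alternative 2.8. No profitable deviation — NE.
(C, b4): Player I can switch to A (0.5 → 4.5). Not NE.
(D, b1): Player I can switch to A (1.4 → 1.7). Not NE.
(The remaining 3 profiles each have a profitable deviation by the same check.)

The unique pure-strategy Nash equilibrium is (C, b3).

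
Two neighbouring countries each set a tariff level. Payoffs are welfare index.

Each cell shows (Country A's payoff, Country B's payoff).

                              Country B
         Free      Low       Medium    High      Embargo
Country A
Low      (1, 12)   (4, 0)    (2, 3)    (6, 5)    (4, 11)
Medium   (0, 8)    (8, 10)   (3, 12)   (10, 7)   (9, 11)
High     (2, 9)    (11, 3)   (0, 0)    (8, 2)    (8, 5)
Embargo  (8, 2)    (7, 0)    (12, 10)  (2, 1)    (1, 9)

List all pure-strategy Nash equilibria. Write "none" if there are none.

Pure NE: (Embargo, Medium)

(Low, Free): Country A can switch to High (1 → 2). Not NE.
(Low, Low): Country A can switch to Medium (4 → 8). Not NE.
(Low, Medium): Country A can switch to Medium (2 → 3). Not NE.
(Low, High): Country A can switch to Medium (6 → 10). Not NE.
(Low, Embargo): Country A can switch to Medium (4 → 9). Not NE.
(Medium, Free): Country A can switch to Low (0 → 1). Not NE.
(Medium, Low): Country A can switch to High (8 → 11). Not NE.
(Medium, Medium): Country A can switch to Embargo (3 → 12). Not NE.
(Embargo, Medium): Country A gets 12, best alternative 3; Country B gets 10, best alternative 9. No profitable deviation — NE.
(The remaining 11 profiles each have a profitable deviation by the same check.)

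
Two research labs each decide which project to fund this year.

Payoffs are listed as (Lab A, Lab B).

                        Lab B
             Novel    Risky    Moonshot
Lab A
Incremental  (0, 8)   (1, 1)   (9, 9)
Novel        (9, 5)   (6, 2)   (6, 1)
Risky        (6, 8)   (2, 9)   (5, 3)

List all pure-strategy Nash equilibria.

(Incremental, Moonshot), (Novel, Novel)

Check each profile: it is a Nash equilibrium iff no player can strictly gain by switching unilaterally.
(Incremental, Novel): Lab A can switch to Novel (0 → 9). Not NE.
(Incremental, Risky): Lab A can switch to Novel (1 → 6). Not NE.
(Incremental, Moonshot): Lab A gets 9, best alternative 6; Lab B gets 9, best alternative 8. No profitable deviation — NE.
(Novel, Novel): Lab A gets 9, best alternative 6; Lab B gets 5, best alternative 2. No profitable deviation — NE.
(Novel, Risky): Lab B can switch to Novel (2 → 5). Not NE.
(Novel, Moonshot): Lab A can switch to Incremental (6 → 9). Not NE.
(Risky, Novel): Lab A can switch to Novel (6 → 9). Not NE.
(Risky, Risky): Lab A can switch to Novel (2 → 6). Not NE.
(The remaining 1 profile has a profitable deviation by the same check.)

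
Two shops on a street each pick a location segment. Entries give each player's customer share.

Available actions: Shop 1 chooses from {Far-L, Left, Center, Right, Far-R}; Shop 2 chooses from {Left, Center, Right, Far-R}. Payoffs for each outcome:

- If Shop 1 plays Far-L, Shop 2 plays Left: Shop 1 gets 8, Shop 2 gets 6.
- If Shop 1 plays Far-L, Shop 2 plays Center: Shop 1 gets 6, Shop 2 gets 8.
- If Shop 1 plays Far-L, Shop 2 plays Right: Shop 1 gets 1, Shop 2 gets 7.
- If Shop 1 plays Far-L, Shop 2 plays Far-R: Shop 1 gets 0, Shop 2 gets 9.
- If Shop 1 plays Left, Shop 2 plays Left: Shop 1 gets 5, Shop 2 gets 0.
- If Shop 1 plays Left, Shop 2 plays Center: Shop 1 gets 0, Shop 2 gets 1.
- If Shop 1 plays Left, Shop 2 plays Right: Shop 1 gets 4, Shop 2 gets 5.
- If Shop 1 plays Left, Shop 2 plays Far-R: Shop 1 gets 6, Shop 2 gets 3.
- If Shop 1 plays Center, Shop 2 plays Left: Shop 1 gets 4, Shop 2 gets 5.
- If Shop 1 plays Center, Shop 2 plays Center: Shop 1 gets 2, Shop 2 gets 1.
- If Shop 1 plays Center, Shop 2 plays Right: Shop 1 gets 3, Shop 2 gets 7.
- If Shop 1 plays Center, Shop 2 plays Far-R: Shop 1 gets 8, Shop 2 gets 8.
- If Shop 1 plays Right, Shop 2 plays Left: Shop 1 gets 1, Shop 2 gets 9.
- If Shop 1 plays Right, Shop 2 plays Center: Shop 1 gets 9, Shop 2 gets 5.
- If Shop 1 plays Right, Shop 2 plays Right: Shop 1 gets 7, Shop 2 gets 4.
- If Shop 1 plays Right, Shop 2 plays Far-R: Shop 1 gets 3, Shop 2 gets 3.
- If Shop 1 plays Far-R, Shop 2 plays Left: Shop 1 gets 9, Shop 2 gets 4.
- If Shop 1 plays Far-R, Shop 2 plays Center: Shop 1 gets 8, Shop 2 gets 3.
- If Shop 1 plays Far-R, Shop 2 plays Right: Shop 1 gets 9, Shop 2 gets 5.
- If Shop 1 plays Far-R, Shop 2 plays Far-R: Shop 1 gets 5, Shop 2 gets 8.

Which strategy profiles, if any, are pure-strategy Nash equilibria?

(Center, Far-R)

Shop 1 against Left: payoffs 8, 5, 4, 1, 9 → best response Far-R.
Shop 1 against Center: payoffs 6, 0, 2, 9, 8 → best response Right.
Shop 1 against Right: payoffs 1, 4, 3, 7, 9 → best response Far-R.
Shop 1 against Far-R: payoffs 0, 6, 8, 3, 5 → best response Center.
Shop 2 against Far-L: payoffs 6, 8, 7, 9 → best response Far-R.
Shop 2 against Left: payoffs 0, 1, 5, 3 → best response Right.
Shop 2 against Center: payoffs 5, 1, 7, 8 → best response Far-R.
Shop 2 against Right: payoffs 9, 5, 4, 3 → best response Left.
Shop 2 against Far-R: payoffs 4, 3, 5, 8 → best response Far-R.
Mutual best responses: (Center, Far-R).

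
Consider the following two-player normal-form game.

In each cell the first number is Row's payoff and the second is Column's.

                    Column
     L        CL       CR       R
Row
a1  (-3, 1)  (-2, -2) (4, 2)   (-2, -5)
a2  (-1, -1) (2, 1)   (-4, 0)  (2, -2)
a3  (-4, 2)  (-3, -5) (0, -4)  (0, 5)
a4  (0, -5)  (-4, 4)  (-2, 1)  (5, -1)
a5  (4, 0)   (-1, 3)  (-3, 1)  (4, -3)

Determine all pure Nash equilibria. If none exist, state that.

Pure-strategy Nash equilibria: (a1, CR) and (a2, CL)

Row against L: payoffs -3, -1, -4, 0, 4 → best response a5.
Row against CL: payoffs -2, 2, -3, -4, -1 → best response a2.
Row against CR: payoffs 4, -4, 0, -2, -3 → best response a1.
Row against R: payoffs -2, 2, 0, 5, 4 → best response a4.
Column against a1: payoffs 1, -2, 2, -5 → best response CR.
Column against a2: payoffs -1, 1, 0, -2 → best response CL.
Column against a3: payoffs 2, -5, -4, 5 → best response R.
Column against a4: payoffs -5, 4, 1, -1 → best response CL.
Column against a5: payoffs 0, 3, 1, -3 → best response CL.
Mutual best responses: (a1, CR); (a2, CL).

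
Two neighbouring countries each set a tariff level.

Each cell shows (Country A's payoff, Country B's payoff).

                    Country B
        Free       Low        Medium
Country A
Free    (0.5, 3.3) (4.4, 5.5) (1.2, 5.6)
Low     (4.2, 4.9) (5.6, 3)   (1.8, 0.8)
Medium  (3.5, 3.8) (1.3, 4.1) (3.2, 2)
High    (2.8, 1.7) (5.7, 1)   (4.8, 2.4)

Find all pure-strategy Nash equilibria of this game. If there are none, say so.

(Low, Free) and (High, Medium)

(Free, Free): Country A can switch to Low (0.5 → 4.2). Not NE.
(Free, Low): Country A can switch to Low (4.4 → 5.6). Not NE.
(Free, Medium): Country A can switch to Low (1.2 → 1.8). Not NE.
(Low, Free): Country A gets 4.2, best alternative 3.5; Country B gets 4.9, best alternative 3. No profitable deviation — NE.
(Low, Low): Country A can switch to High (5.6 → 5.7). Not NE.
(Low, Medium): Country A can switch to Medium (1.8 → 3.2). Not NE.
(Medium, Free): Country A can switch to Low (3.5 → 4.2). Not NE.
(Medium, Low): Country A can switch to Free (1.3 → 4.4). Not NE.
(Medium, Medium): Country A can switch to High (3.2 → 4.8). Not NE.
(High, Free): Country A can switch to Low (2.8 → 4.2). Not NE.
(High, Low): Country B can switch to Free (1 → 1.7). Not NE.
(High, Medium): Country A gets 4.8, best alternative 3.2; Country B gets 2.4, best alternative 1.7. No profitable deviation — NE.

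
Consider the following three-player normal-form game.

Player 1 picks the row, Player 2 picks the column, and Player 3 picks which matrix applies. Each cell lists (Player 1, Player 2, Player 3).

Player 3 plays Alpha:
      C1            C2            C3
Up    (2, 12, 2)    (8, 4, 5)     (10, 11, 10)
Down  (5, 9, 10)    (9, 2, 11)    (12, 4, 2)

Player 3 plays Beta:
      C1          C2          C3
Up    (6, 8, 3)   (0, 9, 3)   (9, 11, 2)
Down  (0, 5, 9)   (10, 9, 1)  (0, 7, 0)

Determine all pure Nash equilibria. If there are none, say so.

Pure NE: (Down, C1, Alpha)

(Up, C1, Alpha): Player 1 can switch to Down (2 → 5). Not NE.
(Up, C1, Beta): Player 2 can switch to C2 (8 → 9). Not NE.
(Up, C2, Alpha): Player 1 can switch to Down (8 → 9). Not NE.
(Up, C2, Beta): Player 1 can switch to Down (0 → 10). Not NE.
(Up, C3, Alpha): Player 1 can switch to Down (10 → 12). Not NE.
(Up, C3, Beta): Player 3 can switch to Alpha (2 → 10). Not NE.
(Down, C1, Alpha): Player 1 gets 5, best alternative 2; Player 2 gets 9, best alternative 4; Player 3 gets 10, best alternative 9. No profitable deviation — NE.
(Down, C1, Beta): Player 1 can switch to Up (0 → 6). Not NE.
(Down, C2, Alpha): Player 2 can switch to C1 (2 → 9). Not NE.
(The remaining 3 profiles each have a profitable deviation by the same check.)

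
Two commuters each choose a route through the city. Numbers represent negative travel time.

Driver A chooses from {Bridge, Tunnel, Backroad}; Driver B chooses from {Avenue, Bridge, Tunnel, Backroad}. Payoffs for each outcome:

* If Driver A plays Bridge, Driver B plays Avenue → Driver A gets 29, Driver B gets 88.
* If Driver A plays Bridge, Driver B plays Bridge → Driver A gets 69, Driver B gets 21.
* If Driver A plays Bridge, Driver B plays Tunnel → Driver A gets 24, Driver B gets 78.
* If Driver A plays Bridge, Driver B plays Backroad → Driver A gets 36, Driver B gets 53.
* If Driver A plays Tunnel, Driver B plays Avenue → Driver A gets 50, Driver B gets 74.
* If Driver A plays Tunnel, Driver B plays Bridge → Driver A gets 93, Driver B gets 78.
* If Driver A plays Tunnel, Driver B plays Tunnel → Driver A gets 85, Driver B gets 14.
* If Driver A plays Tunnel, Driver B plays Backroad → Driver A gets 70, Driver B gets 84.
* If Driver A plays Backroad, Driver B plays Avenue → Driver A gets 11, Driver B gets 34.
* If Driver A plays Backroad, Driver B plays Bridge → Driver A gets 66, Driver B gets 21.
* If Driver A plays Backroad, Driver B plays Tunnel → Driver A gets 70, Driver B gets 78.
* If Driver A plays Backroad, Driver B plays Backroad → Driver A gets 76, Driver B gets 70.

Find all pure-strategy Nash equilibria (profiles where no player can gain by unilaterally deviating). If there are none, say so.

Mark each player's best response to every combination of opponents' strategies; a profile where every player is best-responding is a pure Nash equilibrium.
Driver A against Avenue: payoffs 29, 50, 11 → best response Tunnel.
Driver A against Bridge: payoffs 69, 93, 66 → best response Tunnel.
Driver A against Tunnel: payoffs 24, 85, 70 → best response Tunnel.
Driver A against Backroad: payoffs 36, 70, 76 → best response Backroad.
Driver B against Bridge: payoffs 88, 21, 78, 53 → best response Avenue.
Driver B against Tunnel: payoffs 74, 78, 14, 84 → best response Backroad.
Driver B against Backroad: payoffs 34, 21, 78, 70 → best response Tunnel.
No profile is a mutual best response for all players.

This game has no pure Nash equilibrium.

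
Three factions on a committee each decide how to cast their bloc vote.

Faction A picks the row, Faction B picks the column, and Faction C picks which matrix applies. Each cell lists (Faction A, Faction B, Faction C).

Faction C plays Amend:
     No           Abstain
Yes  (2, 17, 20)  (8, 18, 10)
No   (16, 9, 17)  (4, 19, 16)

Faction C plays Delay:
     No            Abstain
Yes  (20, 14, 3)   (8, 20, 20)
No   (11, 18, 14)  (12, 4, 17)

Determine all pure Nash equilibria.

none

For each player, find the best response to each opponent profile; mutual best responses are the pure NE.
Faction A against (No, Amend): payoffs 2, 16 → best response No.
Faction A against (No, Delay): payoffs 20, 11 → best response Yes.
Faction A against (Abstain, Amend): payoffs 8, 4 → best response Yes.
Faction A against (Abstain, Delay): payoffs 8, 12 → best response No.
Faction B against (Yes, Amend): payoffs 17, 18 → best response Abstain.
Faction B against (Yes, Delay): payoffs 14, 20 → best response Abstain.
Faction B against (No, Amend): payoffs 9, 19 → best response Abstain.
Faction B against (No, Delay): payoffs 18, 4 → best response No.
Faction C against (Yes, No): payoffs 20, 3 → best response Amend.
Faction C against (Yes, Abstain): payoffs 10, 20 → best response Delay.
Faction C against (No, No): payoffs 17, 14 → best response Amend.
Faction C against (No, Abstain): payoffs 16, 17 → best response Delay.
No profile is a mutual best response for all players.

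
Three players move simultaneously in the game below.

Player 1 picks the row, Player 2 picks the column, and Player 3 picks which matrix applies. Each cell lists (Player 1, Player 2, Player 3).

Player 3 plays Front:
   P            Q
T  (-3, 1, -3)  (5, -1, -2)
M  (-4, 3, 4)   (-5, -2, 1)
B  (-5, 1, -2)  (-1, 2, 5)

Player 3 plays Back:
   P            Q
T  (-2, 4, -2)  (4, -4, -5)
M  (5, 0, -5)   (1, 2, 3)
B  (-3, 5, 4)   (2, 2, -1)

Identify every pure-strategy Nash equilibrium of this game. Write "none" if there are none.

This game has no pure Nash equilibrium.

(T, P, Front): Player 3 can switch to Back (-3 → -2). Not NE.
(T, P, Back): Player 1 can switch to M (-2 → 5). Not NE.
(T, Q, Front): Player 2 can switch to P (-1 → 1). Not NE.
(T, Q, Back): Player 2 can switch to P (-4 → 4). Not NE.
(M, P, Front): Player 1 can switch to T (-4 → -3). Not NE.
(M, P, Back): Player 2 can switch to Q (0 → 2). Not NE.
(M, Q, Front): Player 1 can switch to T (-5 → 5). Not NE.
(M, Q, Back): Player 1 can switch to T (1 → 4). Not NE.
(B, P, Front): Player 1 can switch to T (-5 → -3). Not NE.
(B, P, Back): Player 1 can switch to T (-3 → -2). Not NE.
(The remaining 2 profiles each have a profitable deviation by the same check.)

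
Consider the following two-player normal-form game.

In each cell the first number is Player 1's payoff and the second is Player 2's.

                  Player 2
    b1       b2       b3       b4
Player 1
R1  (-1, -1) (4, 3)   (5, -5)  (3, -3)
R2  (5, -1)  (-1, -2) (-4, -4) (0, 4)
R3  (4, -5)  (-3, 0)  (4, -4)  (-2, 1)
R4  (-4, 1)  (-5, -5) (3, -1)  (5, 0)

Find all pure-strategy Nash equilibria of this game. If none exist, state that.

Pure NE: (R1, b2)

Player 1 against b1: payoffs -1, 5, 4, -4 → best response R2.
Player 1 against b2: payoffs 4, -1, -3, -5 → best response R1.
Player 1 against b3: payoffs 5, -4, 4, 3 → best response R1.
Player 1 against b4: payoffs 3, 0, -2, 5 → best response R4.
Player 2 against R1: payoffs -1, 3, -5, -3 → best response b2.
Player 2 against R2: payoffs -1, -2, -4, 4 → best response b4.
Player 2 against R3: payoffs -5, 0, -4, 1 → best response b4.
Player 2 against R4: payoffs 1, -5, -1, 0 → best response b1.
Mutual best responses: (R1, b2).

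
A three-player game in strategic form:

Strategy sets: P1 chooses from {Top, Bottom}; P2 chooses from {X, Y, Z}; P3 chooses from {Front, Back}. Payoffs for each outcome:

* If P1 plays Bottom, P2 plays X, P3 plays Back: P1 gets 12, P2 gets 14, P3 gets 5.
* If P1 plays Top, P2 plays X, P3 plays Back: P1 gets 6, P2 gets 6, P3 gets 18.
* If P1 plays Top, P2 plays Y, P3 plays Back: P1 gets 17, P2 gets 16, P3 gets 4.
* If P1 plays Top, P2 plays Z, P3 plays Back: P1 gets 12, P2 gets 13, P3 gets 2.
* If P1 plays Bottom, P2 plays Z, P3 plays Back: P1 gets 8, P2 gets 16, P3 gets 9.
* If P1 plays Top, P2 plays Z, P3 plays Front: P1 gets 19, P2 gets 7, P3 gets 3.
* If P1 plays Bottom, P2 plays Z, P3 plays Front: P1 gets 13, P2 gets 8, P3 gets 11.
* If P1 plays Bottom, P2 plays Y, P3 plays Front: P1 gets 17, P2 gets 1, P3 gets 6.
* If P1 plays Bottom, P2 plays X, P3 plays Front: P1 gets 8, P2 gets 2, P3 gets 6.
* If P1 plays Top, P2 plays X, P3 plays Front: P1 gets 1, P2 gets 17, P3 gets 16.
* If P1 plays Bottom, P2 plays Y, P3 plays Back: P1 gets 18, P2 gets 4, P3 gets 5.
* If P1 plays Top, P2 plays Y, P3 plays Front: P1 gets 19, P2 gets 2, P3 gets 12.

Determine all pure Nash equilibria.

No pure-strategy Nash equilibrium.

For each strategy profile, look for a profitable unilateral deviation.
(Top, X, Front): P1 can switch to Bottom (1 → 8). Not NE.
(Top, X, Back): P1 can switch to Bottom (6 → 12). Not NE.
(Top, Y, Front): P2 can switch to X (2 → 17). Not NE.
(Top, Y, Back): P1 can switch to Bottom (17 → 18). Not NE.
(Top, Z, Front): P2 can switch to X (7 → 17). Not NE.
(Top, Z, Back): P2 can switch to Y (13 → 16). Not NE.
(Bottom, X, Front): P2 can switch to Z (2 → 8). Not NE.
(Bottom, X, Back): P2 can switch to Z (14 → 16). Not NE.
(Bottom, Y, Front): P1 can switch to Top (17 → 19). Not NE.
(Bottom, Y, Back): P2 can switch to X (4 → 14). Not NE.
(Bottom, Z, Front): P1 can switch to Top (13 → 19). Not NE.
(Bottom, Z, Back): P1 can switch to Top (8 → 12). Not NE.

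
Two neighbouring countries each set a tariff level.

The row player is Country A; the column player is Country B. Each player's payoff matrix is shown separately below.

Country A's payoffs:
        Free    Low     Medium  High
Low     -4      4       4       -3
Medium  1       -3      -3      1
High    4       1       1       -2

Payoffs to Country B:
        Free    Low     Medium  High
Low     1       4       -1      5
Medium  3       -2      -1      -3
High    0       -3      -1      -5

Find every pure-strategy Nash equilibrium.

(Low, Free): Country A can switch to Medium (-4 → 1). Not NE.
(Low, Low): Country B can switch to High (4 → 5). Not NE.
(Low, Medium): Country B can switch to Free (-1 → 1). Not NE.
(Low, High): Country A can switch to Medium (-3 → 1). Not NE.
(Medium, Free): Country A can switch to High (1 → 4). Not NE.
(Medium, Low): Country A can switch to Low (-3 → 4). Not NE.
(High, Free): Country A gets 4, best alternative 1; Country B gets 0, best alternative -1. No profitable deviation — NE.
(The remaining 5 profiles each have a profitable deviation by the same check.)

(High, Free)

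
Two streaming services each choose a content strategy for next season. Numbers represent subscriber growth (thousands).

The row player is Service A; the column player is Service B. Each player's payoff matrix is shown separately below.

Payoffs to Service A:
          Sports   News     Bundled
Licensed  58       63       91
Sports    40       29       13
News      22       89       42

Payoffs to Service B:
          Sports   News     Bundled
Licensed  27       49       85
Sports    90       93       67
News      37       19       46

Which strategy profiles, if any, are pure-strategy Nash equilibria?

Pure NE: (Licensed, Bundled)

For each player, find the best response to each opponent profile; mutual best responses are the pure NE.
Service A against Sports: payoffs 58, 40, 22 → best response Licensed.
Service A against News: payoffs 63, 29, 89 → best response News.
Service A against Bundled: payoffs 91, 13, 42 → best response Licensed.
Service B against Licensed: payoffs 27, 49, 85 → best response Bundled.
Service B against Sports: payoffs 90, 93, 67 → best response News.
Service B against News: payoffs 37, 19, 46 → best response Bundled.
Mutual best responses: (Licensed, Bundled).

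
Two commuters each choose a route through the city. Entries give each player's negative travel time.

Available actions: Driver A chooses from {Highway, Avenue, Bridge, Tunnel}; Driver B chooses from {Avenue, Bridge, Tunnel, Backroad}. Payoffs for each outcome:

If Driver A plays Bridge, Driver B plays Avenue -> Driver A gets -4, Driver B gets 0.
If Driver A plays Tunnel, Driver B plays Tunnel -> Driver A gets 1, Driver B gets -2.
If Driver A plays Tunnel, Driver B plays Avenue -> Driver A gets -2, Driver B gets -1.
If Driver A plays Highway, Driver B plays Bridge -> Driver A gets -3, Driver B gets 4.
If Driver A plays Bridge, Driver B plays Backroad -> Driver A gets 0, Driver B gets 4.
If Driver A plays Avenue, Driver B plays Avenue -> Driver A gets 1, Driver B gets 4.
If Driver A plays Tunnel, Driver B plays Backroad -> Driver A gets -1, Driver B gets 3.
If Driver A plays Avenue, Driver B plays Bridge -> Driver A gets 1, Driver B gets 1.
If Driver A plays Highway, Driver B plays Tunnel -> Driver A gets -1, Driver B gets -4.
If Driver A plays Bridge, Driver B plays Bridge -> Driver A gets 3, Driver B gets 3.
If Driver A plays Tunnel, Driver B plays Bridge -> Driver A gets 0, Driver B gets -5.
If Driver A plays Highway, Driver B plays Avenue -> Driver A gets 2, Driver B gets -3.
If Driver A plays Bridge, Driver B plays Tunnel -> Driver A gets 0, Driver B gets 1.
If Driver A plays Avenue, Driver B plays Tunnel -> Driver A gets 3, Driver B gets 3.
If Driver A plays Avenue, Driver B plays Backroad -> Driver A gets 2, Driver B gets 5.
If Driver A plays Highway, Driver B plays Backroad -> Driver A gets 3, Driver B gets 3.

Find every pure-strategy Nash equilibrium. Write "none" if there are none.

For each player, find the best response to each opponent profile; mutual best responses are the pure NE.
Driver A against Avenue: payoffs 2, 1, -4, -2 → best response Highway.
Driver A against Bridge: payoffs -3, 1, 3, 0 → best response Bridge.
Driver A against Tunnel: payoffs -1, 3, 0, 1 → best response Avenue.
Driver A against Backroad: payoffs 3, 2, 0, -1 → best response Highway.
Driver B against Highway: payoffs -3, 4, -4, 3 → best response Bridge.
Driver B against Avenue: payoffs 4, 1, 3, 5 → best response Backroad.
Driver B against Bridge: payoffs 0, 3, 1, 4 → best response Backroad.
Driver B against Tunnel: payoffs -1, -5, -2, 3 → best response Backroad.
No profile is a mutual best response for all players.

none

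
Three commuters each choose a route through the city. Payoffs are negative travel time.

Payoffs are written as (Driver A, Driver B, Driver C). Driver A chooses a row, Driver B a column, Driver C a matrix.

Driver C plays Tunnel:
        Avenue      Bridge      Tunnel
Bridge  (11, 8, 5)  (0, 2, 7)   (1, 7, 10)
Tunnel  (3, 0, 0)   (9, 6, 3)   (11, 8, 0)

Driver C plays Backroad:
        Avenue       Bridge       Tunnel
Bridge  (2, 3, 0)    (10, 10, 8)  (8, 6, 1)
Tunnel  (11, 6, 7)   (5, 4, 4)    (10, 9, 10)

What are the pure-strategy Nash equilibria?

(Bridge, Avenue, Tunnel): Driver A gets 11, best alternative 3; Driver B gets 8, best alternative 7; Driver C gets 5, best alternative 0. No profitable deviation — NE.
(Bridge, Avenue, Backroad): Driver A can switch to Tunnel (2 → 11). Not NE.
(Bridge, Bridge, Tunnel): Driver A can switch to Tunnel (0 → 9). Not NE.
(Bridge, Bridge, Backroad): Driver A gets 10, best alternative 5; Driver B gets 10, best alternative 6; Driver C gets 8, best alternative 7. No profitable deviation — NE.
(Bridge, Tunnel, Tunnel): Driver A can switch to Tunnel (1 → 11). Not NE.
(Bridge, Tunnel, Backroad): Driver A can switch to Tunnel (8 → 10). Not NE.
(Tunnel, Avenue, Tunnel): Driver A can switch to Bridge (3 → 11). Not NE.
(Tunnel, Avenue, Backroad): Driver B can switch to Tunnel (6 → 9). Not NE.
(Tunnel, Bridge, Tunnel): Driver B can switch to Tunnel (6 → 8). Not NE.
(Tunnel, Bridge, Backroad): Driver A can switch to Bridge (5 → 10). Not NE.
(Tunnel, Tunnel, Tunnel): Driver C can switch to Backroad (0 → 10). Not NE.
(Tunnel, Tunnel, Backroad): Driver A gets 10, best alternative 8; Driver B gets 9, best alternative 6; Driver C gets 10, best alternative 0. No profitable deviation — NE.

(Bridge, Avenue, Tunnel), (Bridge, Bridge, Backroad), (Tunnel, Tunnel, Backroad)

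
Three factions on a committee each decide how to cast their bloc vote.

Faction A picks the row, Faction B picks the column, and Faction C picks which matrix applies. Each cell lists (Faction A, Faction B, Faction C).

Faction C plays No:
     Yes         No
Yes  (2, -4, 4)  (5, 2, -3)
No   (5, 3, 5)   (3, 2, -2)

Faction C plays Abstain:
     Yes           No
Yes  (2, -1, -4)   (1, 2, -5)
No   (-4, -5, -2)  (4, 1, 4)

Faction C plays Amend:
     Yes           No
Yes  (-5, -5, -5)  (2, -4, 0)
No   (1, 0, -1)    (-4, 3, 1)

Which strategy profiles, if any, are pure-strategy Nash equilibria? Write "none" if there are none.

Mark each player's best response to every combination of opponents' strategies; a profile where every player is best-responding is a pure Nash equilibrium.
Faction A against (Yes, No): payoffs 2, 5 → best response No.
Faction A against (Yes, Abstain): payoffs 2, -4 → best response Yes.
Faction A against (Yes, Amend): payoffs -5, 1 → best response No.
Faction A against (No, No): payoffs 5, 3 → best response Yes.
Faction A against (No, Abstain): payoffs 1, 4 → best response No.
Faction A against (No, Amend): payoffs 2, -4 → best response Yes.
Faction B against (Yes, No): payoffs -4, 2 → best response No.
Faction B against (Yes, Abstain): payoffs -1, 2 → best response No.
Faction B against (Yes, Amend): payoffs -5, -4 → best response No.
Faction B against (No, No): payoffs 3, 2 → best response Yes.
Faction B against (No, Abstain): payoffs -5, 1 → best response No.
Faction B against (No, Amend): payoffs 0, 3 → best response No.
Faction C against (Yes, Yes): payoffs 4, -4, -5 → best response No.
Faction C against (Yes, No): payoffs -3, -5, 0 → best response Amend.
Faction C against (No, Yes): payoffs 5, -2, -1 → best response No.
Faction C against (No, No): payoffs -2, 4, 1 → best response Abstain.
Mutual best responses: (Yes, No, Amend); (No, Yes, No); (No, No, Abstain).

The pure Nash equilibria are (Yes, No, Amend); (No, Yes, No); (No, No, Abstain).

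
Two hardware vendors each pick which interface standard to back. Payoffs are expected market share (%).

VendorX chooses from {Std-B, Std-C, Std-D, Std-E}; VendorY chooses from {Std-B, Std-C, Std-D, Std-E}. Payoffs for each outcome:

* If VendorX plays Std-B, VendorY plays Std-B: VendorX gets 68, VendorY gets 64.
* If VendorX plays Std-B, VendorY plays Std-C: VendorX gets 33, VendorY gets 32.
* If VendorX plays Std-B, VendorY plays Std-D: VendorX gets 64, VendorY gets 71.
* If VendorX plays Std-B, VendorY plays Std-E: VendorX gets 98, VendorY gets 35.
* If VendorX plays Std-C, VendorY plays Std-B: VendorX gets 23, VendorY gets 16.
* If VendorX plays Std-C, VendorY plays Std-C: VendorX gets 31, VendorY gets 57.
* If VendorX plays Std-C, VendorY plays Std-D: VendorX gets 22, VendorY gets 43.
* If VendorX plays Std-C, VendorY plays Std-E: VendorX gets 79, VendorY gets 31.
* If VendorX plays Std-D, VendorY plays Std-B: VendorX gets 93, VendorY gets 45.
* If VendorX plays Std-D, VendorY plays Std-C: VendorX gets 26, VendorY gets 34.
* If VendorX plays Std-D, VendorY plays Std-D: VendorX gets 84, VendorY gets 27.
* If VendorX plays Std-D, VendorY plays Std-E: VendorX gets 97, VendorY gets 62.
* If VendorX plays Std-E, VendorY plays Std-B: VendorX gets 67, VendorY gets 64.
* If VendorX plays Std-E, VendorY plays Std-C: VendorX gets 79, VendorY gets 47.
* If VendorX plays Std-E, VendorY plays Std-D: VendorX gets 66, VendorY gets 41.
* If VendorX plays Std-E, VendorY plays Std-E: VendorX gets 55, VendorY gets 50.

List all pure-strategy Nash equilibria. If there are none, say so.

Check each profile: it is a Nash equilibrium iff no player can strictly gain by switching unilaterally.
(Std-B, Std-B): VendorX can switch to Std-D (68 → 93). Not NE.
(Std-B, Std-C): VendorX can switch to Std-E (33 → 79). Not NE.
(Std-B, Std-D): VendorX can switch to Std-D (64 → 84). Not NE.
(Std-B, Std-E): VendorY can switch to Std-B (35 → 64). Not NE.
(Std-C, Std-B): VendorX can switch to Std-B (23 → 68). Not NE.
(Std-C, Std-C): VendorX can switch to Std-B (31 → 33). Not NE.
(The remaining 10 profiles each have a profitable deviation by the same check.)

This game has no pure Nash equilibrium.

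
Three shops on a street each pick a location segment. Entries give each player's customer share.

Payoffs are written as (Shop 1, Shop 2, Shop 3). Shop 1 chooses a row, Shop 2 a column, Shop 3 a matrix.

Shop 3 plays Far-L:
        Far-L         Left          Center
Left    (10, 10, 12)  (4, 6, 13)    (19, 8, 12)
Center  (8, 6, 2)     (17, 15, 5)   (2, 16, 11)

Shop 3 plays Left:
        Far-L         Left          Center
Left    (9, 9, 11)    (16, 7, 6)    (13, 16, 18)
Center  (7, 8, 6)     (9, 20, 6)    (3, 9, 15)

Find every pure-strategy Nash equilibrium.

Shop 1 against (Far-L, Far-L): payoffs 10, 8 → best response Left.
Shop 1 against (Far-L, Left): payoffs 9, 7 → best response Left.
Shop 1 against (Left, Far-L): payoffs 4, 17 → best response Center.
Shop 1 against (Left, Left): payoffs 16, 9 → best response Left.
Shop 1 against (Center, Far-L): payoffs 19, 2 → best response Left.
Shop 1 against (Center, Left): payoffs 13, 3 → best response Left.
Shop 2 against (Left, Far-L): payoffs 10, 6, 8 → best response Far-L.
Shop 2 against (Left, Left): payoffs 9, 7, 16 → best response Center.
Shop 2 against (Center, Far-L): payoffs 6, 15, 16 → best response Center.
Shop 2 against (Center, Left): payoffs 8, 20, 9 → best response Left.
Shop 3 against (Left, Far-L): payoffs 12, 11 → best response Far-L.
Shop 3 against (Left, Left): payoffs 13, 6 → best response Far-L.
Shop 3 against (Left, Center): payoffs 12, 18 → best response Left.
Shop 3 against (Center, Far-L): payoffs 2, 6 → best response Left.
Shop 3 against (Center, Left): payoffs 5, 6 → best response Left.
Shop 3 against (Center, Center): payoffs 11, 15 → best response Left.
Mutual best responses: (Left, Far-L, Far-L); (Left, Center, Left).

Pure-strategy Nash equilibria: (Left, Far-L, Far-L); (Left, Center, Left)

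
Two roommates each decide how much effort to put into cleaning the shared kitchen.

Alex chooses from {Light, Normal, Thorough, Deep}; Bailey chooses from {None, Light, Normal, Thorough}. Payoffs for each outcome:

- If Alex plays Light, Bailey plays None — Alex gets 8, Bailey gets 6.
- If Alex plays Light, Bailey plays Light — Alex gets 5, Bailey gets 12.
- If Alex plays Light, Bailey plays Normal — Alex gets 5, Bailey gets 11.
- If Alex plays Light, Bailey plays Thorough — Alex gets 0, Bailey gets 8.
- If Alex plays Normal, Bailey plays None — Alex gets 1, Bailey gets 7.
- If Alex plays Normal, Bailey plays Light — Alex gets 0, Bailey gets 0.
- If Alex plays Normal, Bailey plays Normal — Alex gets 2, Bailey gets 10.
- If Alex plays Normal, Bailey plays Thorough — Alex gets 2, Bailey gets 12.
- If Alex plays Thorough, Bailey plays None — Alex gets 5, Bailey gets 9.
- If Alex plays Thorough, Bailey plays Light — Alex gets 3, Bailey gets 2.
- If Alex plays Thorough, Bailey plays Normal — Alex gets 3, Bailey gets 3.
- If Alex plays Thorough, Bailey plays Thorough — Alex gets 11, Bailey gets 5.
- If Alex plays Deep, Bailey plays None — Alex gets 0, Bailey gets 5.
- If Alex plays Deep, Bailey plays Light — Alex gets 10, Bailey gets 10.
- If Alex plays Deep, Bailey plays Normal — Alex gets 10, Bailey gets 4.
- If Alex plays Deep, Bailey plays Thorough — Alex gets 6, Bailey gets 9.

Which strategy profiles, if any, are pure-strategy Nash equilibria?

Mark each player's best response to every combination of opponents' strategies; a profile where every player is best-responding is a pure Nash equilibrium.
Alex against None: payoffs 8, 1, 5, 0 → best response Light.
Alex against Light: payoffs 5, 0, 3, 10 → best response Deep.
Alex against Normal: payoffs 5, 2, 3, 10 → best response Deep.
Alex against Thorough: payoffs 0, 2, 11, 6 → best response Thorough.
Bailey against Light: payoffs 6, 12, 11, 8 → best response Light.
Bailey against Normal: payoffs 7, 0, 10, 12 → best response Thorough.
Bailey against Thorough: payoffs 9, 2, 3, 5 → best response None.
Bailey against Deep: payoffs 5, 10, 4, 9 → best response Light.
Mutual best responses: (Deep, Light).

(Deep, Light)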